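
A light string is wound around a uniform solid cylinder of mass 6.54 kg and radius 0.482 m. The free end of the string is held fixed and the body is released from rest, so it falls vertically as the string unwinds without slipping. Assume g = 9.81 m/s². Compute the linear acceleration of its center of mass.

Translation: Mg − T = Ma. Rotation about the center: TR = Iα with I = ½MR².
With a = αR: T = (I/R²)a = (1/2)M a, so Mg = (1 + 0.5000)Ma.
a = g/(1 + 0.5000) = 9.81/1.500 = 6.540 m/s².

a ≈ 6.54 m/s²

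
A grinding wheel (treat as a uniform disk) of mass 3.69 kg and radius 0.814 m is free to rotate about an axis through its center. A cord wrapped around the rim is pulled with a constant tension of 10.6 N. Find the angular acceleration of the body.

I = ½MR² = (1/2)(3.69)(0.814)² = 1.222 kg·m².
τ = F R = (10.6)(0.814) = 8.628 N·m.
Newton's second law for rotation, τ = Iα, gives α = τ/I = 8.628/1.222 = 7.058 rad/s².

α ≈ 7.06 rad/s²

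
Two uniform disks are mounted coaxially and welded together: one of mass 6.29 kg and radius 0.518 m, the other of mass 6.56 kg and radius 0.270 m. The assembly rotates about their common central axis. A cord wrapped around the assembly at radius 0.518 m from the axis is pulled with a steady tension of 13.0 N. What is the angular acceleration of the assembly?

α ≈ 6.22 rad/s²

I = ½M₁R₁² + ½M₂R₂² = ½(6.29)(0.518)² + ½(6.56)(0.270)² = 1.083 kg·m².
τ = F r = (13.0)(0.518) = 6.734 N·m.
α = τ/I = 6.734/1.083 = 6.218 rad/s².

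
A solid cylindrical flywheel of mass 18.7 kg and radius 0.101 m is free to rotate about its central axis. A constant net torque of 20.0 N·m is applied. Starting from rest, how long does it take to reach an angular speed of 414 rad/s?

I = ½MR² = (1/2)(18.7)(0.101)² = 0.09538 kg·m².
α = τ/I = 20.0/0.09538 = 209.7 rad/s².
ω = αt ⇒ t = ω/α = 414/209.7 = 1.974 s.

t ≈ 1.97 s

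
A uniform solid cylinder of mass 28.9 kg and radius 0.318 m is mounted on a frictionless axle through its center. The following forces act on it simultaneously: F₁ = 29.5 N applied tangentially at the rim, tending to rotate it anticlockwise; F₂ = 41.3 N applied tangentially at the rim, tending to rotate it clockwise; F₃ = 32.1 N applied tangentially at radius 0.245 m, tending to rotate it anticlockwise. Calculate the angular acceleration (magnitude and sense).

α ≈ 2.81 rad/s², anticlockwise

I = ½MR² = (1/2)(28.9)(0.318)² = 1.461 kg·m².
Taking anticlockwise as positive: τ₁ = +(29.5)(0.318) = +9.381 N·m; τ₂ = −(41.3)(0.318) = −13.13 N·m; τ₃ = +(32.1)(0.245) = +7.865 N·m.
Net torque τ = 4.112 N·m.
α = τ/I = 4.112/1.461 = 2.814 rad/s².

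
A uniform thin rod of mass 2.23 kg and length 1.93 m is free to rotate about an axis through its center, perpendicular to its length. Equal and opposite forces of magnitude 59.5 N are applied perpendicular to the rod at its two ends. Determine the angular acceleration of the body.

α ≈ 166 rad/s²

I = (1/12)ML² = (1/12)(2.23)(1.93)² = 0.6922 kg·m².
The couple gives τ = F·(L/2) + F·(L/2) = F L = (59.5)(1.93) = 114.8 N·m.
From τ = Iα: α = 114.8/0.6922 = 165.9 rad/s².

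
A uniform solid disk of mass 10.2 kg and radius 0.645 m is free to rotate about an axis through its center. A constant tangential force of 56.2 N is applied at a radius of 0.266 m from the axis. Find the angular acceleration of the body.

α ≈ 7.05 rad/s²

I = ½MR² = (1/2)(10.2)(0.645)² = 2.122 kg·m².
τ = F·r = (56.2)(0.266) = 14.95 N·m.
Newton's second law for rotation, τ = Iα, gives α = τ/I = 14.95/2.122 = 7.046 rad/s².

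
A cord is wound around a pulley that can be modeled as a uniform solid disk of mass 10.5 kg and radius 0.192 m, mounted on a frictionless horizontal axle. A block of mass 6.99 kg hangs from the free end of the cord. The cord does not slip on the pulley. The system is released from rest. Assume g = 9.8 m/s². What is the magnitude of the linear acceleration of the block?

I = ½MR² = (1/2)(10.5)(0.192)² = 0.1935 kg·m².
Block: mg − T = ma. Pulley: TR = Iα. No-slip: a = αR, so T = (I/R²)a = 5.250·a.
Then mg = (m + 5.250)a, so a = (6.99)(9.8)/(6.99 + 5.250) = 5.597 m/s².

a ≈ 5.60 m/s²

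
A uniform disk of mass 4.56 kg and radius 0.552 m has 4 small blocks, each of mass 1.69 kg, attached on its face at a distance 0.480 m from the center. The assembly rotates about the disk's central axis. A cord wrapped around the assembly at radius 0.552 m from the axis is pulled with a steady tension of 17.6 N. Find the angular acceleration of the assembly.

I_disk = ½MR² = ½(4.56)(0.552)² = 0.6947 kg·m².
I_blocks = 4·m·r² = 4(1.69)(0.480)² = 1.558 kg·m².
Total I = 2.252 kg·m².
τ = F r = (17.6)(0.552) = 9.715 N·m.
α = τ/I = 9.715/2.252 = 4.314 rad/s².

α ≈ 4.31 rad/s²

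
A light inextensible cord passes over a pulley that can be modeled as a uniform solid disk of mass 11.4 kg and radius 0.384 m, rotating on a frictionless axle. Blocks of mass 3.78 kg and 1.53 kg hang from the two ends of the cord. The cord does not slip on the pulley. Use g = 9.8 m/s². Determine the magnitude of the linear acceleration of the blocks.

a ≈ 2.00 m/s²

I = ½MR² = (1/2)(11.4)(0.384)² = 0.8405 kg·m².
Heavier block: m₁g − T₁ = m₁a. Lighter block: T₂ − m₂g = m₂a.
Pulley: (T₁ − T₂)R = Iα = I(a/R), so T₁ − T₂ = (I/R²)a = (1/2)M_p a = 5.700·a.
Adding the three: (m₁ − m₂)g = (m₁ + m₂ + 5.700)a, so a = (3.78 − 1.53)(9.8)/(3.78 + 1.53 + 5.700) = 2.003 m/s².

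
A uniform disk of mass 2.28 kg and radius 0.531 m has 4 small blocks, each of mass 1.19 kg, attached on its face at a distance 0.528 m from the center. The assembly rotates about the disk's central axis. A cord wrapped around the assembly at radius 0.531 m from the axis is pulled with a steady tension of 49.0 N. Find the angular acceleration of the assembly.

I_disk = ½MR² = ½(2.28)(0.531)² = 0.3214 kg·m².
I_blocks = 4·m·r² = 4(1.19)(0.528)² = 1.327 kg·m².
Total I = 1.648 kg·m².
τ = F r = (49.0)(0.531) = 26.02 N·m.
α = τ/I = 26.02/1.648 = 15.78 rad/s².

α ≈ 15.8 rad/s²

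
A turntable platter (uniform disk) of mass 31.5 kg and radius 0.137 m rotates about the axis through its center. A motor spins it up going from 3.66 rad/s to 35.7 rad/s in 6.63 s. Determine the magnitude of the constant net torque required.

τ ≈ 1.43 N·m

I = ½MR² = (1/2)(31.5)(0.137)² = 0.2956 kg·m².
α = Δω/Δt = (35.7 − 3.66)/6.63 = 4.833 rad/s².
τ = Iα = (0.2956)(4.833) = 1.429 N·m.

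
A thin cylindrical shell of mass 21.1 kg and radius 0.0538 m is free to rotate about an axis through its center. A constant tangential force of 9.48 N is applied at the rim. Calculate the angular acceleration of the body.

α ≈ 8.35 rad/s²

I = MR² = (21.1)(0.0538)² = 0.06107 kg·m².
τ = F R = (9.48)(0.0538) = 0.5100 N·m.
From τ = Iα: α = 0.5100/0.06107 = 8.351 rad/s².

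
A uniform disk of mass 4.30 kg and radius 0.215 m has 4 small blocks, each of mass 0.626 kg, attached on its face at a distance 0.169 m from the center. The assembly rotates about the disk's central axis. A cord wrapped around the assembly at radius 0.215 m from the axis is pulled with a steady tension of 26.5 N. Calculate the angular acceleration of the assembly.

α ≈ 33.3 rad/s²

I_disk = ½MR² = ½(4.30)(0.215)² = 0.09938 kg·m².
I_blocks = 4·m·r² = 4(0.626)(0.169)² = 0.07152 kg·m².
Total I = 0.1709 kg·m².
τ = F r = (26.5)(0.215) = 5.697 N·m.
α = τ/I = 5.697/0.1709 = 33.34 rad/s².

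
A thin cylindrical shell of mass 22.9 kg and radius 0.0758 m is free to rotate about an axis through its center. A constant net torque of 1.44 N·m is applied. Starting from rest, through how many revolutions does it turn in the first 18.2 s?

I = MR² = (22.9)(0.0758)² = 0.1316 kg·m².
α = τ/I = 1.44/0.1316 = 10.94 rad/s².
θ = ½αt² = ½(10.94)(18.2)² = 1813 rad.
Revolutions = θ/(2π) = 288.5.

≈ 288 revolutions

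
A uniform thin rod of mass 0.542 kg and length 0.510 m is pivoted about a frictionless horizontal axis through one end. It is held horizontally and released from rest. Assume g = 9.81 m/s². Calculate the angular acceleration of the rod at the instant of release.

About the pivot, I = (1/3)ML² = (1/3)(0.542)(0.510)² = 0.04699 kg·m².
The weight acts at the center, a distance L/2 = 0.2550 m from the pivot; τ = Mg(L/2) = 1.356 N·m.
α = τ/I = 1.356/0.04699 = 28.85 rad/s².

α ≈ 28.9 rad/s²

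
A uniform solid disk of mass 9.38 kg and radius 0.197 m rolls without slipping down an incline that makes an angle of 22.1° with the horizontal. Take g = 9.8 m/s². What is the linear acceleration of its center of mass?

Translation along the incline: Mg sinθ − f = Ma.
Rotation about the center: fR = Iα with I = ½MR². No-slip gives a = αR, so f = (I/R²)a = (1/2)M a.
Substituting: Mg sinθ = (1 + 0.5000)Ma, so a = g sinθ/(1 + 0.5000) = (9.8) sin 22.1° / 1.500 = 2.458 m/s².

a ≈ 2.46 m/s²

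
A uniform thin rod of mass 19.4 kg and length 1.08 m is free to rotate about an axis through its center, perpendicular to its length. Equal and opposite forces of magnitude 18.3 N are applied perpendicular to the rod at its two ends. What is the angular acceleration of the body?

I = (1/12)ML² = (1/12)(19.4)(1.08)² = 1.886 kg·m².
The couple gives τ = F·(L/2) + F·(L/2) = F L = (18.3)(1.08) = 19.76 N·m.
Newton's second law for rotation, τ = Iα, gives α = τ/I = 19.76/1.886 = 10.48 rad/s².

α ≈ 10.5 rad/s²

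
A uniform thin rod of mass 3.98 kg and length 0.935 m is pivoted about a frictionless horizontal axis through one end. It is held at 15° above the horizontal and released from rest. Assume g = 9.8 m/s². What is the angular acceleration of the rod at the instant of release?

About the pivot, I = (1/3)ML² = (1/3)(3.98)(0.935)² = 1.160 kg·m².
The weight acts at the center, a distance L/2 = 0.4675 m from the pivot; τ = Mg(L/2) cos 15° = 17.61 N·m.
α = τ/I = 17.61/1.160 = 15.19 rad/s².
(Equivalently α = (3g/(2L)) cos 15° = 15.19 rad/s².)

α ≈ 15.2 rad/s²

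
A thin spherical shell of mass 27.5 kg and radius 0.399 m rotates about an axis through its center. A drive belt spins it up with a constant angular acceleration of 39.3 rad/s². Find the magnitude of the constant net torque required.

τ ≈ 115 N·m

I = (2/3)MR² = (2/3)(27.5)(0.399)² = 2.919 kg·m².
τ = Iα = (2.919)(39.30) = 114.7 N·m.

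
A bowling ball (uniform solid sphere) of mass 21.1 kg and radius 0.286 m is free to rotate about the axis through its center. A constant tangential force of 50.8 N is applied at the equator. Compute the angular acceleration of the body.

I = (2/5)MR² = (2/5)(21.1)(0.286)² = 0.6904 kg·m².
τ = F R = (50.8)(0.286) = 14.53 N·m.
Newton's second law for rotation, τ = Iα, gives α = τ/I = 14.53/0.6904 = 21.05 rad/s².

α ≈ 21.0 rad/s²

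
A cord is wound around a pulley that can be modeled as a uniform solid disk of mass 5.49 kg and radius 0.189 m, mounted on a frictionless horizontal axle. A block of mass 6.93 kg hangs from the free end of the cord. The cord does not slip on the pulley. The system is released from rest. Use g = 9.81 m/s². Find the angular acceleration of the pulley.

I = ½MR² = (1/2)(5.49)(0.189)² = 0.09805 kg·m².
Block: mg − T = ma. Pulley: TR = Iα. No-slip: a = αR, so T = (I/R²)a = 2.745·a.
Then mg = (m + 2.745)a, so a = (6.93)(9.81)/(6.93 + 2.745) = 7.027 m/s².
α = a/R = 7.027/0.189 = 37.18 rad/s².

α ≈ 37.2 rad/s²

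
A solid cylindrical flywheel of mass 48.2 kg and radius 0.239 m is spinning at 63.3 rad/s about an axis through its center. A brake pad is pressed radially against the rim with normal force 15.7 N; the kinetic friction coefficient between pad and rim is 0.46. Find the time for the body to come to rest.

t ≈ 50.5 s

I = ½MR² = (1/2)(48.2)(0.239)² = 1.377 kg·m².
Friction force f = μN = (0.46)(15.7) = 7.222 N at the rim; torque magnitude τ = fR = 1.726 N·m, opposing ω.
|α| = τ/I = 1.726/1.377 = 1.254 rad/s² (deceleration).
0 = ω₀ − |α|t ⇒ t = ω₀/|α| = 63.3/1.254 = 50.48 s.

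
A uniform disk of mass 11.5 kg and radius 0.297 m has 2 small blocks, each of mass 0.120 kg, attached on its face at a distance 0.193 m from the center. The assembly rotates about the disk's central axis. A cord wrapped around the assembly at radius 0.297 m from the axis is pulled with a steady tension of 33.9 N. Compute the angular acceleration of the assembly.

α ≈ 19.5 rad/s²

I_disk = ½MR² = ½(11.5)(0.297)² = 0.5072 kg·m².
I_blocks = 2·m·r² = 2(0.120)(0.193)² = 0.008940 kg·m².
Total I = 0.5161 kg·m².
τ = F r = (33.9)(0.297) = 10.07 N·m.
α = τ/I = 10.07/0.5161 = 19.51 rad/s².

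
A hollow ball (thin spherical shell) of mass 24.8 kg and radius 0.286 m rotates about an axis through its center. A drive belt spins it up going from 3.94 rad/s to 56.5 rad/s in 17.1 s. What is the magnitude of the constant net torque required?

I = (2/3)MR² = (2/3)(24.8)(0.286)² = 1.352 kg·m².
α = Δω/Δt = (56.5 − 3.94)/17.1 = 3.074 rad/s².
τ = Iα = (1.352)(3.074) = 4.157 N·m.

τ ≈ 4.16 N·m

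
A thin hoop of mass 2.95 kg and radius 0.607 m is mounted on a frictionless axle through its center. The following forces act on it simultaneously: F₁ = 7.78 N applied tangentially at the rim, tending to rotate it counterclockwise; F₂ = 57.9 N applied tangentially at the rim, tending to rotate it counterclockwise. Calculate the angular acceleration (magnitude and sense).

I = MR² = (2.95)(0.607)² = 1.087 kg·m².
Taking counterclockwise as positive: τ₁ = +(7.78)(0.607) = +4.722 N·m; τ₂ = +(57.9)(0.607) = +35.15 N·m.
Net torque τ = 39.87 N·m.
α = τ/I = 39.87/1.087 = 36.68 rad/s².

α ≈ 36.7 rad/s², counterclockwise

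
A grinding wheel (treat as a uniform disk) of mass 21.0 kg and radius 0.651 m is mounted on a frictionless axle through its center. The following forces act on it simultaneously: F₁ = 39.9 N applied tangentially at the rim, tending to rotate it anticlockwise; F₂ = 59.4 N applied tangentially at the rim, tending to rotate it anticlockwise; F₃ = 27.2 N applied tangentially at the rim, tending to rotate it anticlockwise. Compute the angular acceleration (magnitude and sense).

I = ½MR² = (1/2)(21.0)(0.651)² = 4.450 kg·m².
Taking anticlockwise as positive: τ₁ = +(39.9)(0.651) = +25.97 N·m; τ₂ = +(59.4)(0.651) = +38.67 N·m; τ₃ = +(27.2)(0.651) = +17.71 N·m.
Net torque τ = 82.35 N·m.
α = τ/I = 82.35/4.450 = 18.51 rad/s².

α ≈ 18.5 rad/s², anticlockwise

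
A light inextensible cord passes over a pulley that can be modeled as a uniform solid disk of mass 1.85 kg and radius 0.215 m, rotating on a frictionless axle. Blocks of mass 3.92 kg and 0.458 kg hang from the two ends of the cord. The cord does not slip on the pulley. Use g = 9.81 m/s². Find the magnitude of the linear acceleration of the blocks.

a ≈ 6.40 m/s²

I = ½MR² = (1/2)(1.85)(0.215)² = 0.04276 kg·m².
Heavier block: m₁g − T₁ = m₁a. Lighter block: T₂ − m₂g = m₂a.
Pulley: (T₁ − T₂)R = Iα = I(a/R), so T₁ − T₂ = (I/R²)a = (1/2)M_p a = 0.9250·a.
Adding the three: (m₁ − m₂)g = (m₁ + m₂ + 0.9250)a, so a = (3.92 − 0.458)(9.81)/(3.92 + 0.458 + 0.9250) = 6.404 m/s².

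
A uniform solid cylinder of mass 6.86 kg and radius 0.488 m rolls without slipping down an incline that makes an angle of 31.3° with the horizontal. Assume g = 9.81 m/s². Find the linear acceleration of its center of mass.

a ≈ 3.40 m/s²

Translation along the incline: Mg sinθ − f = Ma.
Rotation about the center: fR = Iα with I = ½MR². No-slip gives a = αR, so f = (I/R²)a = (1/2)M a.
Substituting: Mg sinθ = (1 + 0.5000)Ma, so a = g sinθ/(1 + 0.5000) = (9.81) sin 31.3° / 1.500 = 3.398 m/s².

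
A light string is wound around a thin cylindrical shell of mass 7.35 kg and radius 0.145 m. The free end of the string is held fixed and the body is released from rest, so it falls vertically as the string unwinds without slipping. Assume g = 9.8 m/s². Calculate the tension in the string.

Translation: Mg − T = Ma. Rotation about the center: TR = Iα with I = MR².
With a = αR: T = (I/R²)a = M a, so Mg = (1 + 1.000)Ma.
a = g/(1 + 1.000) = 9.8/2.000 = 4.900 m/s².
T = 1.000·M·a = (1.000)(7.35)(4.900) = 36.02 N.

T ≈ 36.0 N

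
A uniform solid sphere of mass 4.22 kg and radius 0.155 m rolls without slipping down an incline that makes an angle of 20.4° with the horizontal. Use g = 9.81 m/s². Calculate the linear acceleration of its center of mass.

a ≈ 2.44 m/s²

Translation along the incline: Mg sinθ − f = Ma.
Rotation about the center: fR = Iα with I = (2/5)MR². No-slip gives a = αR, so f = (I/R²)a = (2/5)M a.
Substituting: Mg sinθ = (1 + 0.4000)Ma, so a = g sinθ/(1 + 0.4000) = (9.81) sin 20.4° / 1.400 = 2.442 m/s².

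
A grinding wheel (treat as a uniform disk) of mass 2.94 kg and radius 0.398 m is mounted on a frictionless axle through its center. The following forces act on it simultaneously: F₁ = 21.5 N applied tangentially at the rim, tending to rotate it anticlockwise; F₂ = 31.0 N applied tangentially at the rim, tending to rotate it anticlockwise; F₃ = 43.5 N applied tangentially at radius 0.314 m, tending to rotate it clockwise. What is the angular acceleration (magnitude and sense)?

α ≈ 31.1 rad/s², anticlockwise

I = ½MR² = (1/2)(2.94)(0.398)² = 0.2329 kg·m².
Taking anticlockwise as positive: τ₁ = +(21.5)(0.398) = +8.557 N·m; τ₂ = +(31.0)(0.398) = +12.34 N·m; τ₃ = −(43.5)(0.314) = −13.66 N·m.
Net torque τ = 7.236 N·m.
α = τ/I = 7.236/0.2329 = 31.08 rad/s².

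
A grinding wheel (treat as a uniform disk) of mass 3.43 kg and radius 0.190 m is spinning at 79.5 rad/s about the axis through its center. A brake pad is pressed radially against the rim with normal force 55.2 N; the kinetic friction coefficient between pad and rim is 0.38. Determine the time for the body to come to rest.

t ≈ 1.23 s

I = ½MR² = (1/2)(3.43)(0.190)² = 0.06191 kg·m².
Friction force f = μN = (0.38)(55.2) = 20.98 N at the rim; torque magnitude τ = fR = 3.985 N·m, opposing ω.
|α| = τ/I = 3.985/0.06191 = 64.37 rad/s² (deceleration).
0 = ω₀ − |α|t ⇒ t = ω₀/|α| = 79.5/64.37 = 1.235 s.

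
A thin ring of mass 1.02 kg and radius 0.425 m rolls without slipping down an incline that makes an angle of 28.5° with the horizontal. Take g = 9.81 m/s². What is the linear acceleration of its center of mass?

a ≈ 2.34 m/s²

Translation along the incline: Mg sinθ − f = Ma.
Rotation about the center: fR = Iα with I = MR². No-slip gives a = αR, so f = (I/R²)a = M a.
Substituting: Mg sinθ = (1 + 1.000)Ma, so a = g sinθ/(1 + 1.000) = (9.81) sin 28.5° / 2.000 = 2.340 m/s².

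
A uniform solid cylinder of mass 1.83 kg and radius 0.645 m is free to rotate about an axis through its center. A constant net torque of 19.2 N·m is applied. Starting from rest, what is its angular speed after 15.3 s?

I = ½MR² = (1/2)(1.83)(0.645)² = 0.3807 kg·m².
α = τ/I = 19.2/0.3807 = 50.44 rad/s².
ω = ω₀ + αt = 0 + (50.44)(15.3) = 771.7 rad/s.

ω ≈ 772 rad/s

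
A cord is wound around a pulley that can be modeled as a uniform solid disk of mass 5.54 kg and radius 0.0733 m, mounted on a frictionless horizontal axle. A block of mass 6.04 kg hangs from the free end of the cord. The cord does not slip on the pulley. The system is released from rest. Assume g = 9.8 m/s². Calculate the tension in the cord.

T ≈ 18.6 N

I = ½MR² = (1/2)(5.54)(0.0733)² = 0.01488 kg·m².
Block: mg − T = ma. Pulley: TR = Iα. No-slip: a = αR, so T = (I/R²)a = 2.770·a.
Then mg = (m + 2.770)a, so a = (6.04)(9.8)/(6.04 + 2.770) = 6.719 m/s².
T = 2.770·a = 18.61 N.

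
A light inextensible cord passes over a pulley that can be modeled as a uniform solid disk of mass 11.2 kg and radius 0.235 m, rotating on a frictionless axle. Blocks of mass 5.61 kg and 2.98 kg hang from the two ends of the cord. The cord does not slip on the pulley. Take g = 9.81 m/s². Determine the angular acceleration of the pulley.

α ≈ 7.74 rad/s²

I = ½MR² = (1/2)(11.2)(0.235)² = 0.3093 kg·m².
Heavier block: m₁g − T₁ = m₁a. Lighter block: T₂ − m₂g = m₂a.
Pulley: (T₁ − T₂)R = Iα = I(a/R), so T₁ − T₂ = (I/R²)a = (1/2)M_p a = 5.600·a.
Adding the three: (m₁ − m₂)g = (m₁ + m₂ + 5.600)a, so a = (5.61 − 2.98)(9.81)/(5.61 + 2.98 + 5.600) = 1.818 m/s².
α = a/R = 1.818/0.235 = 7.737 rad/s².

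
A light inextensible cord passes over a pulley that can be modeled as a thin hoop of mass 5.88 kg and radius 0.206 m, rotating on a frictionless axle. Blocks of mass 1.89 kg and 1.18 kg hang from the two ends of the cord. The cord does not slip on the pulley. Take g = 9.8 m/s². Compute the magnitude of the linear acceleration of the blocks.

I = MR² = (5.88)(0.206)² = 0.2495 kg·m².
Heavier block: m₁g − T₁ = m₁a. Lighter block: T₂ − m₂g = m₂a.
Pulley: (T₁ − T₂)R = Iα = I(a/R), so T₁ − T₂ = (I/R²)a = 1·M_p a = 5.880·a.
Adding the three: (m₁ − m₂)g = (m₁ + m₂ + 5.880)a, so a = (1.89 − 1.18)(9.8)/(1.89 + 1.18 + 5.880) = 0.7774 m/s².

a ≈ 0.777 m/s²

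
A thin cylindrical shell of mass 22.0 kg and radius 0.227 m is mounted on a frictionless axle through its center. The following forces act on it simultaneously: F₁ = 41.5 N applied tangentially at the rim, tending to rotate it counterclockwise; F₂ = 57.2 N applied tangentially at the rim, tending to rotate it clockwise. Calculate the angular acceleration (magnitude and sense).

α ≈ 3.14 rad/s², clockwise

I = MR² = (22.0)(0.227)² = 1.134 kg·m².
Taking counterclockwise as positive: τ₁ = +(41.5)(0.227) = +9.421 N·m; τ₂ = −(57.2)(0.227) = −12.98 N·m.
Net torque τ = -3.564 N·m.
α = τ/I = -3.564/1.134 = -3.144 rad/s².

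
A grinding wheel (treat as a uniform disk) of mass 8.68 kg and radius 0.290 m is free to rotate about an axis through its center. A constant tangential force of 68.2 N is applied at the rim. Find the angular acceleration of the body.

I = ½MR² = (1/2)(8.68)(0.290)² = 0.3650 kg·m².
τ = F R = (68.2)(0.290) = 19.78 N·m.
From τ = Iα: α = 19.78/0.3650 = 54.19 rad/s².

α ≈ 54.2 rad/s²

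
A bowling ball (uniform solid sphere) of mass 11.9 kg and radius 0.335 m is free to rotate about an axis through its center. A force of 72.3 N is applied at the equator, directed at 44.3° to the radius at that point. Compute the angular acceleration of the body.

α ≈ 31.7 rad/s²

I = (2/5)MR² = (2/5)(11.9)(0.335)² = 0.5342 kg·m².
Only the tangential component produces torque: τ = F R sinθ = (72.3)(0.335) sin 44.3° = 16.92 N·m.
From τ = Iα: α = 16.92/0.5342 = 31.67 rad/s².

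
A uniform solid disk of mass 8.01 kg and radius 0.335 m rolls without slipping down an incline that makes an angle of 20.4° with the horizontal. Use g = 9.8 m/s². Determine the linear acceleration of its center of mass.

a ≈ 2.28 m/s²

Translation along the incline: Mg sinθ − f = Ma.
Rotation about the center: fR = Iα with I = ½MR². No-slip gives a = αR, so f = (I/R²)a = (1/2)M a.
Substituting: Mg sinθ = (1 + 0.5000)Ma, so a = g sinθ/(1 + 0.5000) = (9.8) sin 20.4° / 1.500 = 2.277 m/s².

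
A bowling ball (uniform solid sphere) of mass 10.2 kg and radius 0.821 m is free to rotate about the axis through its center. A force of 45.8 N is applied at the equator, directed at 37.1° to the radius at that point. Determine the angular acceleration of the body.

α ≈ 8.25 rad/s²

I = (2/5)MR² = (2/5)(10.2)(0.821)² = 2.750 kg·m².
Only the tangential component produces torque: τ = F R sinθ = (45.8)(0.821) sin 37.1° = 22.68 N·m.
Newton's second law for rotation, τ = Iα, gives α = τ/I = 22.68/2.750 = 8.248 rad/s².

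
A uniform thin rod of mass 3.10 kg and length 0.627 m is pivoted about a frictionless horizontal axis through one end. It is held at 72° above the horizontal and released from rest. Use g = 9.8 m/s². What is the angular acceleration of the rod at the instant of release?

α ≈ 7.24 rad/s²

About the pivot, I = (1/3)ML² = (1/3)(3.10)(0.627)² = 0.4062 kg·m².
The weight acts at the center, a distance L/2 = 0.3135 m from the pivot; τ = Mg(L/2) cos 72° = 2.943 N·m.
α = τ/I = 2.943/0.4062 = 7.245 rad/s².
(Equivalently α = (3g/(2L)) cos 72° = 7.245 rad/s².)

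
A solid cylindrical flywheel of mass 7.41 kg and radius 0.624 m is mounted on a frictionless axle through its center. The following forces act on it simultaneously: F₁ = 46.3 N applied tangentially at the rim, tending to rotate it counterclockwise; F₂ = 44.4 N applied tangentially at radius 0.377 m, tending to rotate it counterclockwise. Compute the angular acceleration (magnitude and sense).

I = ½MR² = (1/2)(7.41)(0.624)² = 1.443 kg·m².
Taking counterclockwise as positive: τ₁ = +(46.3)(0.624) = +28.89 N·m; τ₂ = +(44.4)(0.377) = +16.74 N·m.
Net torque τ = 45.63 N·m.
α = τ/I = 45.63/1.443 = 31.63 rad/s².

α ≈ 31.6 rad/s², counterclockwise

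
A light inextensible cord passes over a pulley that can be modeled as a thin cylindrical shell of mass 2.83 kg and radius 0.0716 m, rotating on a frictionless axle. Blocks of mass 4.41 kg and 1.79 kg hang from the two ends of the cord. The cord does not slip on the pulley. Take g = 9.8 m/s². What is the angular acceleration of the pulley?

I = MR² = (2.83)(0.0716)² = 0.01451 kg·m².
Heavier block: m₁g − T₁ = m₁a. Lighter block: T₂ − m₂g = m₂a.
Pulley: (T₁ − T₂)R = Iα = I(a/R), so T₁ − T₂ = (I/R²)a = 1·M_p a = 2.830·a.
Adding the three: (m₁ − m₂)g = (m₁ + m₂ + 2.830)a, so a = (4.41 − 1.79)(9.8)/(4.41 + 1.79 + 2.830) = 2.843 m/s².
α = a/R = 2.843/0.0716 = 39.71 rad/s².

α ≈ 39.7 rad/s²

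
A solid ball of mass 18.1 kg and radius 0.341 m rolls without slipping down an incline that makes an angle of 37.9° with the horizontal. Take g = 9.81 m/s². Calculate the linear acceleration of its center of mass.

a ≈ 4.30 m/s²

Translation along the incline: Mg sinθ − f = Ma.
Rotation about the center: fR = Iα with I = (2/5)MR². No-slip gives a = αR, so f = (I/R²)a = (2/5)M a.
Substituting: Mg sinθ = (1 + 0.4000)Ma, so a = g sinθ/(1 + 0.4000) = (9.81) sin 37.9° / 1.400 = 4.304 m/s².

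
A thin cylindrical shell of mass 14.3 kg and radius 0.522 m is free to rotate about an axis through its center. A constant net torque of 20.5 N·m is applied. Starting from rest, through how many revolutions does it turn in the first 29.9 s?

I = MR² = (14.3)(0.522)² = 3.897 kg·m².
α = τ/I = 20.5/3.897 = 5.261 rad/s².
θ = ½αt² = ½(5.261)(29.9)² = 2352 rad.
Revolutions = θ/(2π) = 374.3.

≈ 374 revolutions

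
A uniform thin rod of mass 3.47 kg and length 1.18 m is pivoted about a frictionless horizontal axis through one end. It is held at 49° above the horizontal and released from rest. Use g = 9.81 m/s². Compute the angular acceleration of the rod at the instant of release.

α ≈ 8.18 rad/s²

About the pivot, I = (1/3)ML² = (1/3)(3.47)(1.18)² = 1.611 kg·m².
The weight acts at the center, a distance L/2 = 0.5900 m from the pivot; τ = Mg(L/2) cos 49° = 13.18 N·m.
α = τ/I = 13.18/1.611 = 8.181 rad/s².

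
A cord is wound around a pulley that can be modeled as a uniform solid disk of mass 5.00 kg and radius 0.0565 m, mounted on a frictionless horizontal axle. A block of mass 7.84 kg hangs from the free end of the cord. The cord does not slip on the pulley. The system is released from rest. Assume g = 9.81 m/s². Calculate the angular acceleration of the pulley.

I = ½MR² = (1/2)(5.00)(0.0565)² = 0.007981 kg·m².
Block: mg − T = ma. Pulley: TR = Iα. No-slip: a = αR, so T = (I/R²)a = 2.500·a.
Then mg = (m + 2.500)a, so a = (7.84)(9.81)/(7.84 + 2.500) = 7.438 m/s².
α = a/R = 7.438/0.0565 = 131.6 rad/s².

α ≈ 132 rad/s²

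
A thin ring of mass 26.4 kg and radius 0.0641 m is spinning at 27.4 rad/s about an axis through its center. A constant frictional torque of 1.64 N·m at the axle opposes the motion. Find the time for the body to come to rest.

I = MR² = (26.4)(0.0641)² = 0.1085 kg·m².
The net torque has magnitude 1.64 N·m, opposing ω.
|α| = τ/I = 1.640/0.1085 = 15.12 rad/s² (deceleration).
0 = ω₀ − |α|t ⇒ t = ω₀/|α| = 27.4/15.12 = 1.812 s.

t ≈ 1.81 s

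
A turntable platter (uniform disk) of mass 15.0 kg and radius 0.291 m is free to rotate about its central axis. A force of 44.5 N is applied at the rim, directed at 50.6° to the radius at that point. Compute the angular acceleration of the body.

I = ½MR² = (1/2)(15.0)(0.291)² = 0.6351 kg·m².
Only the tangential component produces torque: τ = F R sinθ = (44.5)(0.291) sin 50.6° = 10.01 N·m.
From τ = Iα: α = 10.01/0.6351 = 15.76 rad/s².

α ≈ 15.8 rad/s²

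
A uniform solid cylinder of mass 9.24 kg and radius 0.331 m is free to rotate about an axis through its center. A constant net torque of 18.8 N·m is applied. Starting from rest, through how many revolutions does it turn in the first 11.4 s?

≈ 384 revolutions

I = ½MR² = (1/2)(9.24)(0.331)² = 0.5062 kg·m².
α = τ/I = 18.8/0.5062 = 37.14 rad/s².
θ = ½αt² = ½(37.14)(11.4)² = 2413 rad.
Revolutions = θ/(2π) = 384.1.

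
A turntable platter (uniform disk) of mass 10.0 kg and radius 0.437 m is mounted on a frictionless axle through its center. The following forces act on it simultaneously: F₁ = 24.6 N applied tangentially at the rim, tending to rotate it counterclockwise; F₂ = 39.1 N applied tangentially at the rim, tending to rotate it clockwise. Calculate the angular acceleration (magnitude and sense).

α ≈ 6.64 rad/s², clockwise

I = ½MR² = (1/2)(10.0)(0.437)² = 0.9548 kg·m².
Taking counterclockwise as positive: τ₁ = +(24.6)(0.437) = +10.75 N·m; τ₂ = −(39.1)(0.437) = −17.09 N·m.
Net torque τ = -6.336 N·m.
α = τ/I = -6.336/0.9548 = -6.636 rad/s².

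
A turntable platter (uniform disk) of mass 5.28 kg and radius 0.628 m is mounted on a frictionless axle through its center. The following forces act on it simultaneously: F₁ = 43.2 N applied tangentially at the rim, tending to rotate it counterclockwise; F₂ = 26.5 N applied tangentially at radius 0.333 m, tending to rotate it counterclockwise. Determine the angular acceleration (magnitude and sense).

I = ½MR² = (1/2)(5.28)(0.628)² = 1.041 kg·m².
Taking counterclockwise as positive: τ₁ = +(43.2)(0.628) = +27.13 N·m; τ₂ = +(26.5)(0.333) = +8.825 N·m.
Net torque τ = 35.95 N·m.
α = τ/I = 35.95/1.041 = 34.53 rad/s².

α ≈ 34.5 rad/s², counterclockwise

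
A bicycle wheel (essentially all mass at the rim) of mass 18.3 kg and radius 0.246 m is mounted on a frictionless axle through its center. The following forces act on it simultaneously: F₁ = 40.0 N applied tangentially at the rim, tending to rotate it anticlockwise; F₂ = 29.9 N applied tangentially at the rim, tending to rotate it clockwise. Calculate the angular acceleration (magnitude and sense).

I = MR² = (18.3)(0.246)² = 1.107 kg·m².
Taking anticlockwise as positive: τ₁ = +(40.0)(0.246) = +9.840 N·m; τ₂ = −(29.9)(0.246) = −7.355 N·m.
Net torque τ = 2.485 N·m.
α = τ/I = 2.485/1.107 = 2.244 rad/s².

α ≈ 2.24 rad/s², anticlockwise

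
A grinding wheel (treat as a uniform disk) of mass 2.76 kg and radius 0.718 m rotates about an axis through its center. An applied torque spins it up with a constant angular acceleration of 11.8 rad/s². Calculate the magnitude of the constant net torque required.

I = ½MR² = (1/2)(2.76)(0.718)² = 0.7114 kg·m².
τ = Iα = (0.7114)(11.80) = 8.395 N·m.

τ ≈ 8.39 N·m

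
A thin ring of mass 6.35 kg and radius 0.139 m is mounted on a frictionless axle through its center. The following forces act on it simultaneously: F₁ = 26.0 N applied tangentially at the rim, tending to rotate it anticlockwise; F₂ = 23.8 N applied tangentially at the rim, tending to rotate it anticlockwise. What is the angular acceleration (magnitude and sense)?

α ≈ 56.4 rad/s², anticlockwise

I = MR² = (6.35)(0.139)² = 0.1227 kg·m².
Taking anticlockwise as positive: τ₁ = +(26.0)(0.139) = +3.614 N·m; τ₂ = +(23.8)(0.139) = +3.308 N·m.
Net torque τ = 6.922 N·m.
α = τ/I = 6.922/0.1227 = 56.42 rad/s².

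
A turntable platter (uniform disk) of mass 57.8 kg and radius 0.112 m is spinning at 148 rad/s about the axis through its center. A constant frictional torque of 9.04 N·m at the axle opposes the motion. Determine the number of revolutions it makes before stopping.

≈ 69.9 revolutions

I = ½MR² = (1/2)(57.8)(0.112)² = 0.3625 kg·m².
The net torque has magnitude 9.04 N·m, opposing ω.
|α| = τ/I = 9.040/0.3625 = 24.94 rad/s² (deceleration).
ω² = ω₀² − 2|α|θ with ω = 0 ⇒ θ = ω₀²/(2|α|) = 439.2 rad = 69.90 rev.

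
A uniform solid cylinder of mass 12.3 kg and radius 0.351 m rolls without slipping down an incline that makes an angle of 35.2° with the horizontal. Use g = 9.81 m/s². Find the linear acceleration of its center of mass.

a ≈ 3.77 m/s²

Translation along the incline: Mg sinθ − f = Ma.
Rotation about the center: fR = Iα with I = ½MR². No-slip gives a = αR, so f = (I/R²)a = (1/2)M a.
Substituting: Mg sinθ = (1 + 0.5000)Ma, so a = g sinθ/(1 + 0.5000) = (9.81) sin 35.2° / 1.500 = 3.770 m/s².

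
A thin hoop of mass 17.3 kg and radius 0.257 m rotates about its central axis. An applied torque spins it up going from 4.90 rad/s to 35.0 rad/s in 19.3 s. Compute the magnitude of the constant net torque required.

I = MR² = (17.3)(0.257)² = 1.143 kg·m².
α = Δω/Δt = (35.0 − 4.90)/19.3 = 1.560 rad/s².
τ = Iα = (1.143)(1.560) = 1.782 N·m.

τ ≈ 1.78 N·m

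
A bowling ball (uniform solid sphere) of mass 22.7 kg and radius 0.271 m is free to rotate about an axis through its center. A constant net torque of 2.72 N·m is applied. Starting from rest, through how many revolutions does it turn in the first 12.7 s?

≈ 52.4 revolutions

I = (2/5)MR² = (2/5)(22.7)(0.271)² = 0.6668 kg·m².
α = τ/I = 2.72/0.6668 = 4.079 rad/s².
θ = ½αt² = ½(4.079)(12.7)² = 328.9 rad.
Revolutions = θ/(2π) = 52.35.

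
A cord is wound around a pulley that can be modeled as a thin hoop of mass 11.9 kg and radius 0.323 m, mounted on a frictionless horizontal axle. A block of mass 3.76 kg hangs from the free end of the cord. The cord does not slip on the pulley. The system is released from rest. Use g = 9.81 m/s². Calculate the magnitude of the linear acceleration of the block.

I = MR² = (11.9)(0.323)² = 1.242 kg·m².
Block: mg − T = ma. Pulley: TR = Iα. No-slip: a = αR, so T = (I/R²)a = 11.90·a.
Then mg = (m + 11.90)a, so a = (3.76)(9.81)/(3.76 + 11.90) = 2.355 m/s².

a ≈ 2.36 m/s²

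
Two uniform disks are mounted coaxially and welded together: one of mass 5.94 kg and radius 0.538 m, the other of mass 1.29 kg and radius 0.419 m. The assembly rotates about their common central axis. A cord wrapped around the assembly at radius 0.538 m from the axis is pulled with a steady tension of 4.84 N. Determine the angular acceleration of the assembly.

I = ½M₁R₁² + ½M₂R₂² = ½(5.94)(0.538)² + ½(1.29)(0.419)² = 0.9729 kg·m².
τ = F r = (4.84)(0.538) = 2.604 N·m.
α = τ/I = 2.604/0.9729 = 2.676 rad/s².

α ≈ 2.68 rad/s²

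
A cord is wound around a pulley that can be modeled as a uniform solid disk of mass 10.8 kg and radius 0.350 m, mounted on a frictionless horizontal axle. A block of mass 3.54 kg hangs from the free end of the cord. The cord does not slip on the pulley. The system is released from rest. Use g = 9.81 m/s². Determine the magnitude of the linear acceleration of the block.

I = ½MR² = (1/2)(10.8)(0.350)² = 0.6615 kg·m².
Block: mg − T = ma. Pulley: TR = Iα. No-slip: a = αR, so T = (I/R²)a = 5.400·a.
Then mg = (m + 5.400)a, so a = (3.54)(9.81)/(3.54 + 5.400) = 3.884 m/s².

a ≈ 3.88 m/s²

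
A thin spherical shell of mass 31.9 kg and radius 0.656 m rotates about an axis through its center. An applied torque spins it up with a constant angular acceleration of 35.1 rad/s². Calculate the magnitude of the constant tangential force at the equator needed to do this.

F ≈ 490 N

I = (2/3)MR² = (2/3)(31.9)(0.656)² = 9.152 kg·m².
The required torque is τ = Iα = (9.152)(35.10) = 321.2 N·m.
A tangential force at the equator gives τ = FR, so F = τ/R = 321.2/0.656 = 489.7 N.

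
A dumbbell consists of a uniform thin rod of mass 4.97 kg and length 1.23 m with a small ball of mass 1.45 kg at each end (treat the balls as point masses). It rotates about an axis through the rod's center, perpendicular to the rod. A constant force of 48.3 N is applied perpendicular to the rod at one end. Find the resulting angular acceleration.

α ≈ 17.2 rad/s²

I_rod = (1/12)ML² = (1/12)(4.97)(1.23)² = 0.6266 kg·m².
I_balls = 2·m·(L/2)² = 2(1.45)(0.6150)² = 1.097 kg·m².
Total I = 1.723 kg·m².
τ = F·(L/2) = (48.3)(0.615) = 29.70 N·m.
α = τ/I = 29.70/1.723 = 17.24 rad/s².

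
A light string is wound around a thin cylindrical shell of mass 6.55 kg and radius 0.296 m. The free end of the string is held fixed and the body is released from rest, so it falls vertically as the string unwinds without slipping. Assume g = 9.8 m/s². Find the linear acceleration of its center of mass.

Translation: Mg − T = Ma. Rotation about the center: TR = Iα with I = MR².
With a = αR: T = (I/R²)a = M a, so Mg = (1 + 1.000)Ma.
a = g/(1 + 1.000) = 9.8/2.000 = 4.900 m/s².

a ≈ 4.90 m/s²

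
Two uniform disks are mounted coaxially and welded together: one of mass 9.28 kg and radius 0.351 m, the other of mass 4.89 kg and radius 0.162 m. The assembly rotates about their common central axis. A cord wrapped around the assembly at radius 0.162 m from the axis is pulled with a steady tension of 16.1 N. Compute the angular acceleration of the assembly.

α ≈ 4.10 rad/s²

I = ½M₁R₁² + ½M₂R₂² = ½(9.28)(0.351)² + ½(4.89)(0.162)² = 0.6358 kg·m².
τ = F r = (16.1)(0.162) = 2.608 N·m.
α = τ/I = 2.608/0.6358 = 4.102 rad/s².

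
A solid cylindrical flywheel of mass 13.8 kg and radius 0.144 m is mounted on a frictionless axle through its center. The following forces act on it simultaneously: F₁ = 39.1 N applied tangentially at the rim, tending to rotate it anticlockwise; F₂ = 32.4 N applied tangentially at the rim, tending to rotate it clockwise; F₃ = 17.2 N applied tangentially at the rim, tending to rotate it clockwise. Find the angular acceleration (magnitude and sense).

α ≈ 10.6 rad/s², clockwise

I = ½MR² = (1/2)(13.8)(0.144)² = 0.1431 kg·m².
Taking anticlockwise as positive: τ₁ = +(39.1)(0.144) = +5.630 N·m; τ₂ = −(32.4)(0.144) = −4.666 N·m; τ₃ = −(17.2)(0.144) = −2.477 N·m.
Net torque τ = -1.512 N·m.
α = τ/I = -1.512/0.1431 = -10.57 rad/s².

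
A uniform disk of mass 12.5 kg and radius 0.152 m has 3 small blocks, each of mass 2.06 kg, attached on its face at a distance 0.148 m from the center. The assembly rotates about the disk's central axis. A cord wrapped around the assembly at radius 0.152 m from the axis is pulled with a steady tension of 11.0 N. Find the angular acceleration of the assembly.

α ≈ 5.98 rad/s²

I_disk = ½MR² = ½(12.5)(0.152)² = 0.1444 kg·m².
I_blocks = 3·m·r² = 3(2.06)(0.148)² = 0.1354 kg·m².
Total I = 0.2798 kg·m².
τ = F r = (11.0)(0.152) = 1.672 N·m.
α = τ/I = 1.672/0.2798 = 5.976 rad/s².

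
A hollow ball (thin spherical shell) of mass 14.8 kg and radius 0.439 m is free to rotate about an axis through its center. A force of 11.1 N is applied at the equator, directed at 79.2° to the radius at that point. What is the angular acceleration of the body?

α ≈ 2.52 rad/s²

I = (2/3)MR² = (2/3)(14.8)(0.439)² = 1.902 kg·m².
Only the tangential component produces torque: τ = F R sinθ = (11.1)(0.439) sin 79.2° = 4.787 N·m.
From τ = Iα: α = 4.787/1.902 = 2.517 rad/s².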